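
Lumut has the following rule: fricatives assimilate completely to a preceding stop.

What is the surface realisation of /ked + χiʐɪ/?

[keddiʐɪ]

/χ/ is the segment targeted by the rule; it sits immediately after /d/, so it assimilates completely and surfaces as [d].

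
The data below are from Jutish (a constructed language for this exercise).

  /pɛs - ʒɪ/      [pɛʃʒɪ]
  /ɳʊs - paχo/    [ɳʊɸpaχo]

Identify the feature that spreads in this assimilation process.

Comparing underlying and surface forms, /s/ → [ʃ] is the alternation; the neighbouring /ʒ/ is constant.
/s/ is alveolar while /ʒ/ is postalveolar; the output [ʃ] is postalveolar, matching the trigger — so the feature that spreads is place.
Checking the remaining alternation: /s/ → [ɸ] before /p/ (alveolar → bilabial, matching bilabial) — only place changes, and always toward the following segment.

place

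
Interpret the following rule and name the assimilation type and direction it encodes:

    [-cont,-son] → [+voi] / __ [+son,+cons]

The target ([-cont,-son], stops) acquires [+voi] next to a sonorant consonant ([+son,+cons]) — it takes on the voicing of its neighbour, so the feature that spreads is voicing.
The conditioning segment sits to the right of the focus bar, meaning the trigger follows the segment that changes — regressive assimilation.

regressive voicing assimilation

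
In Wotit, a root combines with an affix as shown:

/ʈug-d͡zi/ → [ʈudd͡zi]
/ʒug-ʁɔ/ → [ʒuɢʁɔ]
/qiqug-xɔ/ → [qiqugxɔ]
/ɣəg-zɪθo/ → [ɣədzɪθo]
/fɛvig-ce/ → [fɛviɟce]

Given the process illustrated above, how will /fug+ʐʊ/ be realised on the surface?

[fuɖʐʊ]

The data show regressive place assimilation: /g/ → [d] before /d͡z/; /g/ → [ɢ] before /ʁ/; /g/ → [d] before /z/; /g/ → [ɟ] before /c/. In each pair only place changes, matching the following consonant, while manner and voice stay constant.
No alternation appears in [qiqugxɔ]: there the adjacent consonants already agree in place (/g/ and /x/ are both velar), so this form is consistent with the same rule.
The rule targets /g/ (voiced velar stop), which sits before the trigger /ʐ/ (retroflex).
A voiced retroflex stop is [ɖ], so the surface segment is [ɖ].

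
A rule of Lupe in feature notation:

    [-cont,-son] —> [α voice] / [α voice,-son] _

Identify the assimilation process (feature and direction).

progressive voicing assimilation

The shared variable α links the value of [voice] on the target to the same value on the neighbouring segment, so voicing is the feature that assimilates.
Since the environment is written before the underscore, the trigger precedes the target; the direction is progressive.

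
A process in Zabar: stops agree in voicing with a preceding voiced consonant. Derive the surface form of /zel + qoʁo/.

[zelɢoʁo]

The rule targets /q/ (voiceless uvular stop), which sits after the trigger /l/ (voiced).
A voiced uvular stop is [ɢ], so the surface segment is [ɢ].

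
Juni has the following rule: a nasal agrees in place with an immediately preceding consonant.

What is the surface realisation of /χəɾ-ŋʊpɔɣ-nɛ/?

/ŋ/ is a voiced velar nasal. The preceding trigger /ɾ/ is alveolar, so /ŋ/ must become alveolar as well.
The voiced alveolar nasal is [n], so /ŋ/ → [n].
At the second juncture, /n/ likewise becomes [ŋ] adjacent to /ɣ/.

[χəɾnʊpɔɣŋɛ]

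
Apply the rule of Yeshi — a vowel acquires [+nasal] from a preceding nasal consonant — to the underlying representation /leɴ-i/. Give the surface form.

[leɴĩ]

/i/ sits next to the nasal /ɴ/ and is therefore nasalised to [ĩ].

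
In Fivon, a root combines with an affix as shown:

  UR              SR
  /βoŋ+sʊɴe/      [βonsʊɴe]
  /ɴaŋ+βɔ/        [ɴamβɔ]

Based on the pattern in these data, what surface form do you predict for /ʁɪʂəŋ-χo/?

[ʁɪʂəɴχo]

The data show regressive place assimilation: /ŋ/ → [n] before /s/; /ŋ/ → [m] before /β/. In each pair only place changes, matching the following consonant, while manner and voice stay constant.
The rule targets /ŋ/ (voiced velar nasal), which sits before the trigger /χ/ (uvular).
A voiced uvular nasal is [ɴ], so the surface segment is [ɴ].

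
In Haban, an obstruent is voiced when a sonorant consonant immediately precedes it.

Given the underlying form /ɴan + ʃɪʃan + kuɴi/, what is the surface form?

/ʃ/ is a voiceless postalveolar fricative. The preceding trigger /n/ is voiced, so /ʃ/ must become voiced as well.
A voiced postalveolar fricative is [ʒ], so the surface segment is [ʒ].
At the second juncture, /k/ likewise becomes [g] adjacent to /n/.

[ɴanʒɪʃanguɴi]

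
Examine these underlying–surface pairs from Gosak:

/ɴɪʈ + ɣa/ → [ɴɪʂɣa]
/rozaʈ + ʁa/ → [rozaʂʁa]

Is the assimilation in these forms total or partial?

partial assimilation

Comparing underlying and surface forms, /ʈ/ → [ʂ] is the alternation; the neighbouring /ɣ/ is constant.
The change stop → fricative matches the manner of the following /ɣ/, identifying this as manner assimilation.
Place and voice are unchanged, so the assimilation is partial, not total.
The same holds elsewhere in the data: /ʈ/ → [ʂ] before /ʁ/ (stop → fricative, matching a fricative) — only manner changes, and always toward the following segment.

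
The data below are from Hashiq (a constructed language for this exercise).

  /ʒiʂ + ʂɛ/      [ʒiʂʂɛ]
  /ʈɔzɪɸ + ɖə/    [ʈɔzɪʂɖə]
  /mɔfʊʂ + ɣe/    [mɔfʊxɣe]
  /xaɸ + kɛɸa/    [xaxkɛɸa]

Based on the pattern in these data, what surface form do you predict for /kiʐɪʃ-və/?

The data show regressive place assimilation: /ɸ/ → [ʂ] before /ɖ/; /ʂ/ → [x] before /ɣ/; /ɸ/ → [x] before /k/. In each pair only place changes, matching the following consonant, while manner and voice stay constant.
Nothing changes in [ʒiʂʂɛ]: there the adjacent consonants already agree in place (/ʂ/ and /ʂ/ are both retroflex), so this form is consistent with the same rule.
/ʃ/ is a voiceless postalveolar fricative. The following trigger /v/ is labiodental, so /ʃ/ must become labiodental as well.
The voiceless labiodental fricative is [f], so /ʃ/ → [f].

[kiʐɪfvə]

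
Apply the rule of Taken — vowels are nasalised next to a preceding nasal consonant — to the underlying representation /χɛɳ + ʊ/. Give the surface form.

[χɛɳʊ̃]

/ʊ/ sits next to the nasal /ɳ/ and is therefore nasalised to [ʊ̃].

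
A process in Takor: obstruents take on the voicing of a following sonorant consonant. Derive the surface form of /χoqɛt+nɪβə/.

[χoqɛdnɪβə]

The rule targets /t/ (voiceless alveolar stop), which sits before the trigger /n/ (voiced).
The voiced alveolar stop is [d], so /t/ → [d].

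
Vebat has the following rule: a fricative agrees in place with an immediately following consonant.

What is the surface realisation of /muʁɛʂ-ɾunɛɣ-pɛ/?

[muʁɛsɾunɛβpɛ]

/ʂ/ is a voiceless retroflex fricative. The following trigger /ɾ/ is alveolar, so /ʂ/ must become alveolar as well.
A voiceless alveolar fricative is [s], so the surface segment is [s].
At the second juncture, /ɣ/ likewise becomes [β] adjacent to /p/.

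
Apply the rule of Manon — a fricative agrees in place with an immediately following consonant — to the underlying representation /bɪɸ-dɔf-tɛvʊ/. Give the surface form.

/ɸ/ is a voiceless bilabial fricative. The following trigger /d/ is alveolar, so /ɸ/ must become alveolar as well.
Changing only its place to alveolar gives [s] — the voiceless alveolar fricative.
At the second juncture, /f/ likewise becomes [s] adjacent to /t/.

[bɪsdɔstɛvʊ]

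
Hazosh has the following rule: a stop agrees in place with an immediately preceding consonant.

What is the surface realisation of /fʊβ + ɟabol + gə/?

[fʊβbaboldə]

The rule targets /ɟ/ (voiced palatal stop), which sits after the trigger /β/ (bilabial).
A voiced bilabial stop is [b], so the surface segment is [b].
The same rule applies at the second boundary: /g/ → [d] next to /l/.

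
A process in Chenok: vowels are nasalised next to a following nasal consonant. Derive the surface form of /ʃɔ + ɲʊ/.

[ʃɔ̃ɲʊ]

The vowel /ɔ/ is adjacent to the following nasal /ɲ/, so it acquires [+nasal] and surfaces as [ɔ̃].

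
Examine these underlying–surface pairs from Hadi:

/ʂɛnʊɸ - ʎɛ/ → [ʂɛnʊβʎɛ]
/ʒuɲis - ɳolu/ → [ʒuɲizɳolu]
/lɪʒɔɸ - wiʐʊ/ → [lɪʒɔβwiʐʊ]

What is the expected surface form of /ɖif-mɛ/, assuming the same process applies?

[ɖivmɛ]

The data show regressive voicing assimilation: /ɸ/ → [β] before /ʎ/; /s/ → [z] before /ɳ/; /ɸ/ → [β] before /w/. In each pair only voicing changes, matching the following consonant, while place and manner stay constant.
The rule targets /f/ (voiceless labiodental fricative), which sits before the trigger /m/ (voiced).
Changing only its voicing to voiced gives [v] — the voiced labiodental fricative.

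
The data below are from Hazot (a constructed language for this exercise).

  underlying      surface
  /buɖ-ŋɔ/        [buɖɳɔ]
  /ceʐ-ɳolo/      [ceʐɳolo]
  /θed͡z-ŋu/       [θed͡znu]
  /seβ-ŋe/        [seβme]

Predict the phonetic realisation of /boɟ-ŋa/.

[boɟɲa]

The data show progressive place assimilation: /ŋ/ → [ɳ] after /ɖ/; /ŋ/ → [n] after /d͡z/; /ŋ/ → [m] after /β/. In each pair only place changes, matching the preceding consonant, while manner and voice stay constant.
Nothing changes in [ceʐɳolo]: there the adjacent consonants already agree in place (/ɳ/ and /ʐ/ are both retroflex), so this form is consistent with the same rule.
/ŋ/ is a voiced velar nasal. The preceding trigger /ɟ/ is palatal, so /ŋ/ must become palatal as well.
A voiced palatal nasal is [ɲ], so the surface segment is [ɲ].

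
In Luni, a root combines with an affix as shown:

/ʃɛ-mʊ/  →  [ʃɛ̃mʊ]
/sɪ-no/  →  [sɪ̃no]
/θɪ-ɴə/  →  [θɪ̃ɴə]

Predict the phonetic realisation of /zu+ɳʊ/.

[zũɳʊ]

The data show regressive nasality assimilation (vowel nasalisation): /ɛ/ → [ɛ̃] before /m/; /ɪ/ → [ɪ̃] before /n/; /ɪ/ → [ɪ̃] before /ɴ/ — a vowel is nasalised by an immediately following nasal consonant.
The vowel /u/ is adjacent to the following nasal /ɳ/, so it acquires [+nasal] and surfaces as [ũ].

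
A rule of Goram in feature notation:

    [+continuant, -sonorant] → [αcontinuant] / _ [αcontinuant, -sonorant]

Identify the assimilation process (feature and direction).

regressive manner assimilation

The shared variable α links the value of [continuant] on the target to that of the neighbouring obstruent. [continuant] distinguishes stops from fricatives — a manner-of-articulation feature — so this is manner assimilation.
Since the environment is written after the underscore, the trigger follows the target; the direction is regressive.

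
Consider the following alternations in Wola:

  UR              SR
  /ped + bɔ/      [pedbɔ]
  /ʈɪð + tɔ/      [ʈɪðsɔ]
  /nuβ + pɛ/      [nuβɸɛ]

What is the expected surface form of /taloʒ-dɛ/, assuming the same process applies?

The data show progressive manner assimilation: /t/ → [s] after /ð/; /p/ → [ɸ] after /β/. In each pair only manner changes, matching the preceding consonant, while place and voice stay constant.
Nothing changes in [pedbɔ]: there the adjacent consonants already agree in manner (/b/ and /d/ are both stops), so this form is consistent with the same rule.
The rule targets /d/ (voiced alveolar stop), which sits after the trigger /ʒ/ (fricative).
A voiced alveolar fricative is [z], so the surface segment is [z].

[taloʒzɛ]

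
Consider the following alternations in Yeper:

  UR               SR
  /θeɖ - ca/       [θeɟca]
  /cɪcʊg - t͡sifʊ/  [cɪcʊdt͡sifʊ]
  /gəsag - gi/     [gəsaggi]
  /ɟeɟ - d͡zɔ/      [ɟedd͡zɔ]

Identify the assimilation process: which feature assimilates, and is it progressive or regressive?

Comparing underlying and surface forms, /ɖ/ → [ɟ] is the alternation; the neighbouring /c/ is constant.
/ɖ/ is retroflex while /c/ is palatal; the output [ɟ] is palatal, matching the trigger — so the feature that spreads is place.
Manner and voice are unchanged, so the assimilation is partial, not total.
The same holds elsewhere in the data: /g/ → [d] before /t͡s/ (velar → alveolar, matching alveolar); /ɟ/ → [d] before /d͡z/ (palatal → alveolar, matching alveolar) — only place changes, and always toward the following segment.
No alternation appears in [gəsaggi]: there the adjacent consonants already agree in place (/g/ and /g/ are both velar), so this form is consistent with the same rule.
Since the segment that changes precedes the conditioning segment, the assimilation is regressive.

regressive place assimilation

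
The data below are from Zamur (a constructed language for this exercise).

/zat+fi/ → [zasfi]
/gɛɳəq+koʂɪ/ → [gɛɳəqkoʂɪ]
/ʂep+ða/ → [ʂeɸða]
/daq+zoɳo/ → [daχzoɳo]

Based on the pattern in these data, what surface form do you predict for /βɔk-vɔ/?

[βɔxvɔ]

The data show regressive manner assimilation: /t/ → [s] before /f/; /p/ → [ɸ] before /ð/; /q/ → [χ] before /z/. In each pair only manner changes, matching the following consonant, while place and voice stay constant.
Nothing changes in [gɛɳəqkoʂɪ]: there the adjacent consonants already agree in manner (/q/ and /k/ are both stops), so this form is consistent with the same rule.
/k/ is a voiceless velar stop. The following trigger /v/ is a fricative, so /k/ must become a fricative as well.
A voiceless velar fricative is [x], so the surface segment is [x].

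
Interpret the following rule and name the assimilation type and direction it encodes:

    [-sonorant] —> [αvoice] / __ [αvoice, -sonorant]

regressive voicing assimilation

The rule copies [voice] from the environment onto the target, so the assimilating feature is voicing.
Since the environment is written after the underscore, the trigger follows the target; the direction is regressive.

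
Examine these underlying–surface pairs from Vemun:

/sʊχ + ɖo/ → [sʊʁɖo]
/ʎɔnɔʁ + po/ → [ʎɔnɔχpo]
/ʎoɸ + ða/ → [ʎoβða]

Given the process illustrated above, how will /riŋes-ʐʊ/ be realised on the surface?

[riŋezʐʊ]

The data show regressive voicing assimilation: /χ/ → [ʁ] before /ɖ/; /ʁ/ → [χ] before /p/; /ɸ/ → [β] before /ð/. In each pair only voicing changes, matching the following consonant, while place and manner stay constant.
The rule targets /s/ (voiceless alveolar fricative), which sits before the trigger /ʐ/ (voiced).
Changing only its voicing to voiced gives [z] — the voiced alveolar fricative.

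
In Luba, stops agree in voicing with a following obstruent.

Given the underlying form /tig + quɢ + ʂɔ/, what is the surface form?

The rule targets /g/ (voiced velar stop), which sits before the trigger /q/ (voiceless).
Changing only its voicing to voiceless gives [k] — the voiceless velar stop.
At the second juncture, /ɢ/ likewise becomes [q] adjacent to /ʂ/.

[tikquqʂɔ]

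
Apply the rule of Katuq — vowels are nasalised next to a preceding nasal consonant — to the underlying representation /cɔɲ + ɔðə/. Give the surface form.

[cɔɲɔ̃ðə]

The vowel /ɔ/ is adjacent to the preceding nasal /ɲ/, so it acquires [+nasal] and surfaces as [ɔ̃].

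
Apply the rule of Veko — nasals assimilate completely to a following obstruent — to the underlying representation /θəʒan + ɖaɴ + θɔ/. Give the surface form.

/n/ is the segment targeted by the rule; it sits immediately before /ɖ/, so it assimilates completely and surfaces as [ɖ].
At the second juncture, /ɴ/ likewise becomes [θ] adjacent to /θ/.

[θəʒaɖɖaθθɔ]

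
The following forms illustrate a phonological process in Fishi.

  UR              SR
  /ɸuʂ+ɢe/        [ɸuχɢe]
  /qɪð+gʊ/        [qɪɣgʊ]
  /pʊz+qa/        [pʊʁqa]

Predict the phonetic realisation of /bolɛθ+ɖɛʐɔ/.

The data show regressive place assimilation: /ʂ/ → [χ] before /ɢ/; /ð/ → [ɣ] before /g/; /z/ → [ʁ] before /q/. In each pair only place changes, matching the following consonant, while manner and voice stay constant.
/θ/ is a voiceless dental fricative. The following trigger /ɖ/ is retroflex, so /θ/ must become retroflex as well.
The voiceless retroflex fricative is [ʂ], so /θ/ → [ʂ].

[bolɛʂɖɛʐɔ]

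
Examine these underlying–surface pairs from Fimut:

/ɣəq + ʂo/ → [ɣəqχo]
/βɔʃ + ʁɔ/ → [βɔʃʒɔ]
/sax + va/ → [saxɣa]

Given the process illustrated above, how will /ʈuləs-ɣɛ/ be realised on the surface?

The data show progressive place assimilation: /ʂ/ → [χ] after /q/; /ʁ/ → [ʒ] after /ʃ/; /v/ → [ɣ] after /x/. In each pair only place changes, matching the preceding consonant, while manner and voice stay constant.
The rule targets /ɣ/ (voiced velar fricative), which sits after the trigger /s/ (alveolar).
Changing only its place to alveolar gives [z] — the voiced alveolar fricative.

[ʈuləszɛ]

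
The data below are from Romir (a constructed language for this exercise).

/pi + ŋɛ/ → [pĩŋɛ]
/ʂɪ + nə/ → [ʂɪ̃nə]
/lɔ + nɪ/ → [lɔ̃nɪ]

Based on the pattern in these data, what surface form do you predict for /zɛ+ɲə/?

The data show regressive nasality assimilation (vowel nasalisation): /i/ → [ĩ] before /ŋ/; /ɪ/ → [ɪ̃] before /n/; /ɔ/ → [ɔ̃] before /n/ — a vowel is nasalised by an immediately following nasal consonant.
The vowel /ɛ/ is adjacent to the following nasal /ɲ/, so it acquires [+nasal] and surfaces as [ɛ̃].

[zɛ̃ɲə]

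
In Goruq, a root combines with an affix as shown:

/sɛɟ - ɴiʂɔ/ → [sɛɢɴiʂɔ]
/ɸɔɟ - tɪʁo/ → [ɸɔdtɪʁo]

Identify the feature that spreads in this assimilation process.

The segment that alternates is /ɟ/, which surfaces as [ɢ] when adjacent to /ɴ/.
/ɟ/ is palatal while /ɴ/ is uvular; the output [ɢ] is uvular, matching the trigger — so the feature that spreads is place.
The same holds elsewhere in the data: /ɟ/ → [d] before /t/ (palatal → alveolar, matching alveolar) — only place changes, and always toward the following segment.

place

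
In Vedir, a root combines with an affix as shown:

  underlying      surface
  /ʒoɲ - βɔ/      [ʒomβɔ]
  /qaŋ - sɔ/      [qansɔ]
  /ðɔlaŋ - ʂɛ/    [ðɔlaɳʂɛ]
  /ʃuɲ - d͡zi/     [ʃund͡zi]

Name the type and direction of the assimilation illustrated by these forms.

regressive place assimilation

The segment that alternates is /ɲ/, which surfaces as [m] when adjacent to /β/.
The change palatal → bilabial matches the place of the following /β/, identifying this as place assimilation.
Manner and voice are unchanged, so the assimilation is partial, not total.
The same holds elsewhere in the data: /ŋ/ → [n] before /s/ (velar → alveolar, matching alveolar); /ŋ/ → [ɳ] before /ʂ/ (velar → retroflex, matching retroflex); /ɲ/ → [n] before /d͡z/ (palatal → alveolar, matching alveolar) — only place changes, and always toward the following segment.
Since the segment that changes precedes the conditioning segment, the assimilation is regressive.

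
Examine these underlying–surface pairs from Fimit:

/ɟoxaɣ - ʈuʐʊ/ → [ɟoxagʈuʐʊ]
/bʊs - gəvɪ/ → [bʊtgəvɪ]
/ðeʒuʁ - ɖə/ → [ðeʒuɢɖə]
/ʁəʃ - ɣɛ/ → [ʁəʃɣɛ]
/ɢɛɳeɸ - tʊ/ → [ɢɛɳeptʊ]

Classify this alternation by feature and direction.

Comparing underlying and surface forms, /ɣ/ → [g] is the alternation; the neighbouring /ʈ/ is constant.
/ɣ/ is a fricative while /ʈ/ is a stop; the output [g] is a stop, matching the trigger — so the feature that spreads is manner.
Place and voice are unchanged, so the assimilation is partial, not total.
The same holds elsewhere in the data: /s/ → [t] before /g/ (fricative → stop, matching a stop); /ʁ/ → [ɢ] before /ɖ/ (fricative → stop, matching a stop); /ɸ/ → [p] before /t/ (fricative → stop, matching a stop) — only manner changes, and always toward the following segment.
No alternation appears in [ʁəʃɣɛ]: there the adjacent consonants already agree in manner (/ʃ/ and /ɣ/ are both fricatives), so this form is consistent with the same rule.
Since the segment that changes precedes the conditioning segment, the assimilation is regressive.

regressive manner assimilation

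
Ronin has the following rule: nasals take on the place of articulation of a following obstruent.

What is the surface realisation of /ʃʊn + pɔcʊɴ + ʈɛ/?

[ʃʊmpɔcʊɳʈɛ]

The rule targets /n/ (voiced alveolar nasal), which sits before the trigger /p/ (bilabial).
A voiced bilabial nasal is [m], so the surface segment is [m].
The same rule applies at the second boundary: /ɴ/ → [ɳ] next to /ʈ/.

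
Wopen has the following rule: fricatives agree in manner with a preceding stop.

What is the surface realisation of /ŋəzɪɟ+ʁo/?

[ŋəzɪɟɢo]

/ʁ/ is a voiced uvular fricative. The preceding trigger /ɟ/ is a stop, so /ʁ/ must become a stop as well.
The voiced uvular stop is [ɢ], so /ʁ/ → [ɢ].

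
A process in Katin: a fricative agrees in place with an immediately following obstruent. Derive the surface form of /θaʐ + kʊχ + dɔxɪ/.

[θaɣkʊsdɔxɪ]

/ʐ/ is a voiced retroflex fricative. The following trigger /k/ is velar, so /ʐ/ must become velar as well.
The voiced velar fricative is [ɣ], so /ʐ/ → [ɣ].
The same rule applies at the second boundary: /χ/ → [s] next to /d/.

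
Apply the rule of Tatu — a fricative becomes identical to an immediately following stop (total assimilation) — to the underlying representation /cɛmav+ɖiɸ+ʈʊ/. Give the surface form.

/v/ is the segment targeted by the rule; it sits immediately before /ɖ/, so it assimilates completely and surfaces as [ɖ].
At the second juncture, /ɸ/ likewise becomes [ʈ] adjacent to /ʈ/.

[cɛmaɖɖiʈʈʊ]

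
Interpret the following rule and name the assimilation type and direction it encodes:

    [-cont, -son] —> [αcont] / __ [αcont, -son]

The rule copies [cont] (continuancy) from the environment onto the target stops; since [±cont] encodes the stop/fricative manner contrast, the assimilating dimension is manner.
Since the environment is written after the underscore, the trigger follows the target; the direction is regressive.

regressive manner assimilation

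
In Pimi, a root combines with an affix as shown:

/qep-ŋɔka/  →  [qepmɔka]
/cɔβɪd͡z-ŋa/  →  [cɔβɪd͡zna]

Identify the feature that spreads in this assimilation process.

place

The segment that alternates is /ŋ/, which surfaces as [m] when adjacent to /p/.
The change velar → bilabial matches the place of the preceding /p/, identifying this as place assimilation.
The other alternating form patterns the same way: /ŋ/ → [n] after /d͡z/ (velar → alveolar, matching alveolar) — only place changes, and always toward the preceding segment.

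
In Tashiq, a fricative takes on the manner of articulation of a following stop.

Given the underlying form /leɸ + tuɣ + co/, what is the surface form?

[leptugco]

/ɸ/ is a voiceless bilabial fricative. The following trigger /t/ is a stop, so /ɸ/ must become a stop as well.
A voiceless bilabial stop is [p], so the surface segment is [p].
At the second juncture, /ɣ/ likewise becomes [g] adjacent to /c/.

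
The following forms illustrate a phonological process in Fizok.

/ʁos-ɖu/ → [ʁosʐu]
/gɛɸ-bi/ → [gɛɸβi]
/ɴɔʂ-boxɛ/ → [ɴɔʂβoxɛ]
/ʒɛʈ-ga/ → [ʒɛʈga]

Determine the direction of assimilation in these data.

progressive

The segment that alternates is /ɖ/, which surfaces as [ʐ] when adjacent to /s/.
The change stop → fricative matches the manner of the preceding /s/, identifying this as manner assimilation.
Checking the remaining alternations: /b/ → [β] after /ɸ/ (stop → fricative, matching a fricative); /b/ → [β] after /ʂ/ (stop → fricative, matching a fricative) — only manner changes, and always toward the preceding segment.
No alternation appears in [ʒɛʈga]: there the adjacent consonants already agree in manner (/g/ and /ʈ/ are both stops), so this form is consistent with the same rule.
The trigger is the preceding segment, so the direction is progressive (perseverative).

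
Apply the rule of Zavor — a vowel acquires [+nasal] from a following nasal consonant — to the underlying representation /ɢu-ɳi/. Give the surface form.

[ɢũɳi]

/u/ sits next to the nasal /ɳ/ and is therefore nasalised to [ũ].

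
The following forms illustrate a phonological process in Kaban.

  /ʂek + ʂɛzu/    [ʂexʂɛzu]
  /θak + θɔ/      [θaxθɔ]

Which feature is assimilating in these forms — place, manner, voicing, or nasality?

manner

Comparing underlying and surface forms, /k/ → [x] is the alternation; the neighbouring /ʂ/ is constant.
The change stop → fricative matches the manner of the following /ʂ/, identifying this as manner assimilation.
The other alternating form patterns the same way: /k/ → [x] before /θ/ (stop → fricative, matching a fricative) — only manner changes, and always toward the following segment.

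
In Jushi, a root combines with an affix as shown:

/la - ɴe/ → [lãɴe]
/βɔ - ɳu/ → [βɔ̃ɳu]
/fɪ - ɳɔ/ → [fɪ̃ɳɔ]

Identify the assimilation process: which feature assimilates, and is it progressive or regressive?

regressive nasality assimilation (vowel nasalisation)

The vowel /a/ surfaces as nasalised [ã] next to the following nasal /ɴ/ — it has acquired the [+nasal] feature of its neighbour.
Likewise in the remaining data: /ɔ/ → [ɔ̃] before /ɳ/; /ɪ/ → [ɪ̃] before /ɳ/ — each time a vowel is nasalised next to a following nasal.
Because the conditioning nasal is to the right of the vowel that changes, the process is regressive (anticipatory).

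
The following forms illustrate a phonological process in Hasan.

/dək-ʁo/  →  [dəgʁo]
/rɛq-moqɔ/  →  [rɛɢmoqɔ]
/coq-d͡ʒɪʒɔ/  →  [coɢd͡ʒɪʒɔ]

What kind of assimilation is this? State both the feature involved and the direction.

regressive voicing assimilation

The segment that alternates is /k/, which surfaces as [g] when adjacent to /ʁ/.
/k/ is voiceless while /ʁ/ is voiced; the output [g] is voiced, matching the trigger — so the feature that spreads is voicing.
Place and manner are unchanged, so the assimilation is partial, not total.
Checking the remaining alternations: /q/ → [ɢ] before /m/ (voiceless → voiced, matching voiced); /q/ → [ɢ] before /d͡ʒ/ (voiceless → voiced, matching voiced) — only voicing changes, and always toward the following segment.
The trigger is the following segment, so the direction is regressive (anticipatory).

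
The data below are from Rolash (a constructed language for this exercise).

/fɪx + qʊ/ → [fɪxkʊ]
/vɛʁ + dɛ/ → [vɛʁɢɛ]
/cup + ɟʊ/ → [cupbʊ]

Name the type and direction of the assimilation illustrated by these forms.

The segment that alternates is /q/, which surfaces as [k] when adjacent to /x/.
/q/ is uvular while /x/ is velar; the output [k] is velar, matching the trigger — so the feature that spreads is place.
Manner and voice are unchanged, so the assimilation is partial, not total.
Checking the remaining alternations: /d/ → [ɢ] after /ʁ/ (alveolar → uvular, matching uvular); /ɟ/ → [b] after /p/ (palatal → bilabial, matching bilabial) — only place changes, and always toward the preceding segment.
The trigger is the preceding segment, so the direction is progressive (perseverative).

progressive place assimilation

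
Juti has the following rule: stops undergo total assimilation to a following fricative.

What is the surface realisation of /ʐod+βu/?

/d/ is the segment targeted by the rule; it sits immediately before /β/, so it assimilates completely and surfaces as [β].

[ʐoββu]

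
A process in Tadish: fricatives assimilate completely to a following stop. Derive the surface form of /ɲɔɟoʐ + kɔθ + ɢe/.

[ɲɔɟokkɔɢɢe]

/ʐ/ is the segment targeted by the rule; it sits immediately before /k/, so it assimilates completely and surfaces as [k].
The same rule applies at the second boundary: /θ/ → [ɢ] next to /ɢ/.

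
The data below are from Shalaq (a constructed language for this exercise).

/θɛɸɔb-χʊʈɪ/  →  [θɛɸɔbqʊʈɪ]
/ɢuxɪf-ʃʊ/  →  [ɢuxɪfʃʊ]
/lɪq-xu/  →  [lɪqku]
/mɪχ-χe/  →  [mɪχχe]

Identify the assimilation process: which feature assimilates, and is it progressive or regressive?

progressive manner assimilation

The segment that alternates is /χ/, which surfaces as [q] when adjacent to /b/.
/χ/ is a fricative while /b/ is a stop; the output [q] is a stop, matching the trigger — so the feature that spreads is manner.
Place and voice are unchanged, so the assimilation is partial, not total.
The same holds elsewhere in the data: /x/ → [k] after /q/ (fricative → stop, matching a stop) — only manner changes, and always toward the preceding segment.
No alternation appears in [ɢuxɪfʃʊ], [mɪχχe]: there the adjacent consonants already agree in manner (/ʃ/ and /f/ are both fricatives; /χ/ and /χ/ are both fricatives), so these forms are consistent with the same rule.
The trigger is the preceding segment, so the direction is progressive (perseverative).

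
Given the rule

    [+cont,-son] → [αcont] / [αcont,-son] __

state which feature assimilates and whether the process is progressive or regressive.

progressive manner assimilation

The rule copies [cont] (continuancy) from the environment onto the target fricatives; since [±cont] encodes the stop/fricative manner contrast, the assimilating dimension is manner.
The conditioning segment sits to the left of the focus bar, meaning the trigger precedes the segment that changes — progressive assimilation.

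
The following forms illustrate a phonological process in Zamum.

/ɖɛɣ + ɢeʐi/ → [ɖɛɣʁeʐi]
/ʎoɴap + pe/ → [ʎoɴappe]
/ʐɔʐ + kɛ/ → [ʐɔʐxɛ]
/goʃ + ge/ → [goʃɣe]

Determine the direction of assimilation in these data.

Comparing underlying and surface forms, /ɢ/ → [ʁ] is the alternation; the neighbouring /ɣ/ is constant.
/ɢ/ is a stop while /ɣ/ is a fricative; the output [ʁ] is a fricative, matching the trigger — so the feature that spreads is manner.
The same holds elsewhere in the data: /k/ → [x] after /ʐ/ (stop → fricative, matching a fricative); /g/ → [ɣ] after /ʃ/ (stop → fricative, matching a fricative) — only manner changes, and always toward the preceding segment.
Nothing changes in [ʎoɴappe]: there the adjacent consonants already agree in manner (/p/ and /p/ are both stops), so this form is consistent with the same rule.
Since the segment that changes follows the conditioning segment, the assimilation is progressive.

progressive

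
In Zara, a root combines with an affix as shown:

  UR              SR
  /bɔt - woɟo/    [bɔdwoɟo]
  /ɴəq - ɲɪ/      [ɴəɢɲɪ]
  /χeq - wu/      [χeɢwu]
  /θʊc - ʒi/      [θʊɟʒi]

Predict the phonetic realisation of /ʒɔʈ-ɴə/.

The data show regressive voicing assimilation: /t/ → [d] before /w/; /q/ → [ɢ] before /ɲ/; /q/ → [ɢ] before /w/; /c/ → [ɟ] before /ʒ/. In each pair only voicing changes, matching the following consonant, while place and manner stay constant.
/ʈ/ is a voiceless retroflex stop. The following trigger /ɴ/ is voiced, so /ʈ/ must become voiced as well.
The voiced retroflex stop is [ɖ], so /ʈ/ → [ɖ].

[ʒɔɖɴə]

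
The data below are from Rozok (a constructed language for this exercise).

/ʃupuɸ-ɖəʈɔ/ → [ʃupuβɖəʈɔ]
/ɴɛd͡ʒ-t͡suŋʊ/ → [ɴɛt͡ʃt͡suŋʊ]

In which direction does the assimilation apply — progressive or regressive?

regressive

The segment that alternates is /ɸ/, which surfaces as [β] when adjacent to /ɖ/.
/ɸ/ is voiceless while /ɖ/ is voiced; the output [β] is voiced, matching the trigger — so the feature that spreads is voicing.
Checking the remaining alternation: /d͡ʒ/ → [t͡ʃ] before /t͡s/ (voiced → voiceless, matching voiceless) — only voicing changes, and always toward the following segment.
Since the segment that changes precedes the conditioning segment, the assimilation is regressive.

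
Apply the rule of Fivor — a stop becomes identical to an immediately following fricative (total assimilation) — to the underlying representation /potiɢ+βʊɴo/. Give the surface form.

/ɢ/ is the segment targeted by the rule; it sits immediately before /β/, so it assimilates completely and surfaces as [β].

[potiββʊɴo]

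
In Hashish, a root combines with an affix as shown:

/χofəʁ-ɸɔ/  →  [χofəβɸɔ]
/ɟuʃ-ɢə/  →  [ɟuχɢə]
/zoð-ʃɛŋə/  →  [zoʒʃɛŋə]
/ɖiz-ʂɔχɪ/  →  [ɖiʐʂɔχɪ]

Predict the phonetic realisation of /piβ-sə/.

The data show regressive place assimilation: /ʁ/ → [β] before /ɸ/; /ʃ/ → [χ] before /ɢ/; /ð/ → [ʒ] before /ʃ/; /z/ → [ʐ] before /ʂ/. In each pair only place changes, matching the following consonant, while manner and voice stay constant.
The rule targets /β/ (voiced bilabial fricative), which sits before the trigger /s/ (alveolar).
A voiced alveolar fricative is [z], so the surface segment is [z].

[pizsə]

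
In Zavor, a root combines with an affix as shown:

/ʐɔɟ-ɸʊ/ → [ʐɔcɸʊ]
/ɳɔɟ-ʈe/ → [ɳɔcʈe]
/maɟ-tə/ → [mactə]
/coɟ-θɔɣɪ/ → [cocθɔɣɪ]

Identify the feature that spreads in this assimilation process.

voicing

Underlying /ɟ/ is realised as [c] next to /ɸ/; /ɸ/ itself does not change.
/ɟ/ is voiced while /ɸ/ is voiceless; the output [c] is voiceless, matching the trigger — so the feature that spreads is voicing.
The other alternating forms pattern the same way: /ɟ/ → [c] before /ʈ/ (voiced → voiceless, matching voiceless); /ɟ/ → [c] before /t/ (voiced → voiceless, matching voiceless); /ɟ/ → [c] before /θ/ (voiced → voiceless, matching voiceless) — only voicing changes, and always toward the following segment.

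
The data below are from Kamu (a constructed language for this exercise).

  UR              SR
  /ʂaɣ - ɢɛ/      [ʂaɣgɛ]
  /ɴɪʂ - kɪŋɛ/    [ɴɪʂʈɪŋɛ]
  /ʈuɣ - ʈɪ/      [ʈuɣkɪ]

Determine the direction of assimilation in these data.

The segment that alternates is /ɢ/, which surfaces as [g] when adjacent to /ɣ/.
/ɢ/ is uvular while /ɣ/ is velar; the output [g] is velar, matching the trigger — so the feature that spreads is place.
The other alternating forms pattern the same way: /k/ → [ʈ] after /ʂ/ (velar → retroflex, matching retroflex); /ʈ/ → [k] after /ɣ/ (retroflex → velar, matching velar) — only place changes, and always toward the preceding segment.
Since the segment that changes follows the conditioning segment, the assimilation is progressive.

progressive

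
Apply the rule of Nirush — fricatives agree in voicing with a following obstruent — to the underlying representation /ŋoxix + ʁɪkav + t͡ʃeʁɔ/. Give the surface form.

[ŋoxiɣʁɪkaft͡ʃeʁɔ]

/x/ is a voiceless velar fricative. The following trigger /ʁ/ is voiced, so /x/ must become voiced as well.
Changing only its voicing to voiced gives [ɣ] — the voiced velar fricative.
The same rule applies at the second boundary: /v/ → [f] next to /t͡ʃ/.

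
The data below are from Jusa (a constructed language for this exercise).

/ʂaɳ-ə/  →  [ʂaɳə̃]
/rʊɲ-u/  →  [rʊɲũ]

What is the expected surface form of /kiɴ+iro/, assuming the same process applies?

[kiɴĩro]

The data show progressive nasality assimilation (vowel nasalisation): /ə/ → [ə̃] after /ɳ/; /u/ → [ũ] after /ɲ/ — a vowel is nasalised by an immediately preceding nasal consonant.
The vowel /i/ is adjacent to the preceding nasal /ɴ/, so it acquires [+nasal] and surfaces as [ĩ].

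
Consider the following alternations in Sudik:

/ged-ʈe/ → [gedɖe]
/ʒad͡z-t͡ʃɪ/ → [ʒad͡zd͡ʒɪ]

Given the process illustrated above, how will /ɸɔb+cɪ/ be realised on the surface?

[ɸɔbɟɪ]

The data show progressive voicing assimilation: /ʈ/ → [ɖ] after /d/; /t͡ʃ/ → [d͡ʒ] after /d͡z/. In each pair only voicing changes, matching the preceding consonant, while place and manner stay constant.
The rule targets /c/ (voiceless palatal stop), which sits after the trigger /b/ (voiced).
Changing only its voicing to voiced gives [ɟ] — the voiced palatal stop.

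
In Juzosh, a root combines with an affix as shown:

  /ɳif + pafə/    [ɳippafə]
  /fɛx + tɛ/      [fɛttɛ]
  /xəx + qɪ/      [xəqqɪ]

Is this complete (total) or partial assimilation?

total assimilation

Underlying /f/ is realised as [p] next to /p/; /p/ itself does not change.
The output [p] is identical to the trigger /p/ — every feature (place, manner, voicing) has been copied — so this is total assimilation.
The remaining alternations confirm this: /x/ → [t] before /t/; /x/ → [q] before /q/ — in each case the output is a copy of the following consonant.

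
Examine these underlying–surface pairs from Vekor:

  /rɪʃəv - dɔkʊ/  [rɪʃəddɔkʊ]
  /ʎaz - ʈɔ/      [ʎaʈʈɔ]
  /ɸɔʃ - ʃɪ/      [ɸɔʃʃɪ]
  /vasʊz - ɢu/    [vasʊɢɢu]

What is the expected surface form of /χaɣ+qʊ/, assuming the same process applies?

[χaqqʊ]

The data show regressive total assimilation (/v/ → [d] before /d/; /z/ → [ʈ] before /ʈ/; /z/ → [ɢ] before /ɢ/): in every case the target segment becomes identical to its following neighbour, copying more than a single feature.
In [ɸɔʃʃɪ] the two consonants at the boundary are already identical (/ʃ/ + /ʃ/), so the rule applies vacuously and nothing changes.
/ɣ/ is the segment targeted by the rule; it sits immediately before /q/, so it assimilates completely and surfaces as [q].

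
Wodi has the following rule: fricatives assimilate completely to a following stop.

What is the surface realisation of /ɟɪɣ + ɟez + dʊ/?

/ɣ/ is the segment targeted by the rule; it sits immediately before /ɟ/, so it assimilates completely and surfaces as [ɟ].
At the second juncture, /z/ likewise becomes [d] adjacent to /d/.

[ɟɪɟɟeddʊ]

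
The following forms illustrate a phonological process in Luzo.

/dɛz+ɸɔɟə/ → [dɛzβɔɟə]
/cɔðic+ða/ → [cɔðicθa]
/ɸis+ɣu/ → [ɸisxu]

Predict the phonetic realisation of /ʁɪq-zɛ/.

[ʁɪqsɛ]

The data show progressive voicing assimilation: /ɸ/ → [β] after /z/; /ð/ → [θ] after /c/; /ɣ/ → [x] after /s/. In each pair only voicing changes, matching the preceding consonant, while place and manner stay constant.
/z/ is a voiced alveolar fricative. The preceding trigger /q/ is voiceless, so /z/ must become voiceless as well.
The voiceless alveolar fricative is [s], so /z/ → [s].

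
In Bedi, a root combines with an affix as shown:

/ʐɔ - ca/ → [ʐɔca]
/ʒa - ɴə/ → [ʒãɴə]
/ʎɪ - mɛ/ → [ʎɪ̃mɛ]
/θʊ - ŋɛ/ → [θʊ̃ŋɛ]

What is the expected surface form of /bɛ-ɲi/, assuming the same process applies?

[bɛ̃ɲi]

The data show regressive nasality assimilation (vowel nasalisation): /a/ → [ã] before /ɴ/; /ɪ/ → [ɪ̃] before /m/; /ʊ/ → [ʊ̃] before /ŋ/ — a vowel is nasalised by an immediately following nasal consonant.
No change occurs in [ʐɔca] because the vowel at the boundary is adjacent to an oral consonant, not a nasal (/ɔ/ next to /c/).
The vowel /ɛ/ is adjacent to the following nasal /ɲ/, so it acquires [+nasal] and surfaces as [ɛ̃].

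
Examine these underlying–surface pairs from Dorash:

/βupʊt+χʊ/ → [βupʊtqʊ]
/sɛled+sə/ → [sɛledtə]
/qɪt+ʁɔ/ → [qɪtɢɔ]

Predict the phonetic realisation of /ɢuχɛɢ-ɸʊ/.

[ɢuχɛɢpʊ]

The data show progressive manner assimilation: /χ/ → [q] after /t/; /s/ → [t] after /d/; /ʁ/ → [ɢ] after /t/. In each pair only manner changes, matching the preceding consonant, while place and voice stay constant.
The rule targets /ɸ/ (voiceless bilabial fricative), which sits after the trigger /ɢ/ (stop).
Changing only its manner to stop gives [p] — the voiceless bilabial stop.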